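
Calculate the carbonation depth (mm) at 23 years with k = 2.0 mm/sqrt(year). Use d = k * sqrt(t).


depth = k * sqrt(t)
= 2.0 * sqrt(23)
= 9.59 mm

9.59


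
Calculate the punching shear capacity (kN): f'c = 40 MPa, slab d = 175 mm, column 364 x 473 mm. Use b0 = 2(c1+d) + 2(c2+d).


b0 = 2*(364 + 175) + 2*(473 + 175) = 2374 mm
Vc = 0.33 * sqrt(40) * 2374 * 175 / 1000
= 867.09 kN

867.09


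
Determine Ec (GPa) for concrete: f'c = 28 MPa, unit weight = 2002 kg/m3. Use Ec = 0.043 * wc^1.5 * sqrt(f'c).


Ec = 0.043 * 2002^1.5 * sqrt(28) / 1000
= 20.38 GPa

20.38


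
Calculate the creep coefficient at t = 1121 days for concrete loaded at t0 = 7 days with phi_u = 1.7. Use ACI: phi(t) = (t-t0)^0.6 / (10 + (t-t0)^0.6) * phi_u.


dt = 1121 - 7 = 1114
phi = 1114^0.6 / (10 + 1114^0.6) * 1.7
= 1.48

1.48


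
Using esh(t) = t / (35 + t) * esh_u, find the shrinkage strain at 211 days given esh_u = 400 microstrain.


esh(211) = 211 / (35 + 211) * 400
= 211 / 246 * 400
= 343.1 microstrain

343.1


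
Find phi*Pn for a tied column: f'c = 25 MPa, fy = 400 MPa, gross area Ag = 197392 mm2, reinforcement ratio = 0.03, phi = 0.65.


Ast = rho * Ag = 0.03 * 197392 = 5921.76 mm2
phi*Pn = 0.65 * 0.80 * (0.85 * 25 * (197392 - 5921.76) + 400 * 5921.76) / 1000
= 3347.47 kN

3347.47


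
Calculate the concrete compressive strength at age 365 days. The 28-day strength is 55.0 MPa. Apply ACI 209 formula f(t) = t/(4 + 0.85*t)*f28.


f(365) = 365 / (4 + 0.85 * 365) * 55.0
= 365 / 314.25 * 55.0
= 63.88 MPa

63.88


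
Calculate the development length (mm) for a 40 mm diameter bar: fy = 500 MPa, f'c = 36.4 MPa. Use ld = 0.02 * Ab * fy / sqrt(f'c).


Ab = pi * 40^2 / 4 = 1256.637 mm2
ld = 0.02 * 1256.637 * 500 / sqrt(36.4)
= 2082.9 mm

2082.9


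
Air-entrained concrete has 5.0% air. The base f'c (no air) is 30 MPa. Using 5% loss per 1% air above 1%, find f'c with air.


Strength loss = (5.0 - 1) * 5 = 20.0%
f'c = 30 * (1 - 20.0/100)
= 24.0 MPa

24.0


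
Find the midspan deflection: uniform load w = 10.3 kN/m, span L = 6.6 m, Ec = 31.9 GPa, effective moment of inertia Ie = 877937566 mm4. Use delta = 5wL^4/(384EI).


Convert: L = 6.6 m = 6600 mm, Ec = 31.9 GPa = 31900 MPa
delta = 5 * 10.3 * 6600^4 / (384 * 31900 * 877937566)
= 9.09 mm

9.09


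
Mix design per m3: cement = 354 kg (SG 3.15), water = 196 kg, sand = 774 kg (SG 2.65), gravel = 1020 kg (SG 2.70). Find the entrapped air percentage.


Vol cement = 354 / (3.15 * 1000) = 0.112381 m3
Vol water = 196 / 1000 = 0.196 m3
Vol sand = 774 / (2.65 * 1000) = 0.292075 m3
Vol gravel = 1020 / (2.70 * 1000) = 0.377778 m3
Total solid + water volume = 0.978234 m3
Air = (1 - 0.978234) * 100 = 2.18%

2.18


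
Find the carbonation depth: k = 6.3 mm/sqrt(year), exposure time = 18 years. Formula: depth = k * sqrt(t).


depth = k * sqrt(t)
= 6.3 * sqrt(18)
= 26.73 mm

26.73


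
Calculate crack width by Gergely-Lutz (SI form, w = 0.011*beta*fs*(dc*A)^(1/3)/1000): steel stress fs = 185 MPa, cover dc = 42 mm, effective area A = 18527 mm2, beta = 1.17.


w = 0.011 * beta * fs * (dc * A)^(1/3) / 1000
= 0.011 * 1.17 * 185 * (42 * 18527)^(1/3) / 1000
= 0.219 mm

0.219


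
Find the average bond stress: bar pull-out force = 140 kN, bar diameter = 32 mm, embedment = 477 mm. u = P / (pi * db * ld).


u = P / (pi * db * ld)
= 140 * 1000 / (pi * 32 * 477)
= 2.92 MPa

2.92


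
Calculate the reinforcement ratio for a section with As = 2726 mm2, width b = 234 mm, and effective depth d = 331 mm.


rho = As / (b * d)
= 2726 / (234 * 331)
= 0.0352

0.0352


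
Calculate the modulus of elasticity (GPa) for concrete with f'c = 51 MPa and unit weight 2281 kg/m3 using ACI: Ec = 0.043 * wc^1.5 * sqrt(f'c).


Ec = 0.043 * 2281^1.5 * sqrt(51) / 1000
= 33.45 GPa

33.45


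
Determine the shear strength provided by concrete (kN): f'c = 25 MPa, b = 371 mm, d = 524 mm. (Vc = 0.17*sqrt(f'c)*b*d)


Vc = 0.17 * sqrt(25) * 371 * 524 / 1000
= 165.24 kN

165.24


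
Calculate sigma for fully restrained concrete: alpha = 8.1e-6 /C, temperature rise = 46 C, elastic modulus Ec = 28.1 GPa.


sigma = alpha * dT * Ec
= 8.1e-6 * 46 * 28.1 * 1000
= 10.47 MPa

10.47


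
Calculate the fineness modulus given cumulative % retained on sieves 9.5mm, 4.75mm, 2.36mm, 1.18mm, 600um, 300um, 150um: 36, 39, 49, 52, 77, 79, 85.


FM = sum(cumulative % retained) / 100
= 417 / 100
= 4.17

4.17


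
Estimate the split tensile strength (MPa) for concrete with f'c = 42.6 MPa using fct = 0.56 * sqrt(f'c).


fct = 0.56 * sqrt(42.6)
= 0.56 * 6.527
= 3.655 MPa

3.655


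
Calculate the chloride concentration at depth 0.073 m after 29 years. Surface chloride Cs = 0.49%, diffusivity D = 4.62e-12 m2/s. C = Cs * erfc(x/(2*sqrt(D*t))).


t_seconds = 29 * 365.25 * 24 * 3600 = 915170400.0 s
arg = 0.073 / (2 * sqrt(4.62e-12 * 915170400.0))
= 0.5613
erfc(0.5613) = 0.4273
C = 0.49 * 0.4273 = 0.2094%

0.2094


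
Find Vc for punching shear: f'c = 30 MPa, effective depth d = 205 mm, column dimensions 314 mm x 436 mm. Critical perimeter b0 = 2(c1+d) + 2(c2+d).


b0 = 2*(314 + 205) + 2*(436 + 205) = 2320 mm
Vc = 0.33 * sqrt(30) * 2320 * 205 / 1000
= 859.64 kN

859.64


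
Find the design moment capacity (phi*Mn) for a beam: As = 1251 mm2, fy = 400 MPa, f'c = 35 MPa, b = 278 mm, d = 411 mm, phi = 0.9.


a = As * fy / (0.85 * f'c * b)
= 1251 * 400 / (0.85 * 35 * 278)
= 60.5042 mm
Mn = As * fy * (d - a/2) / 10^6
= 190.5262 kN-m
phi*Mn = 0.9 * 190.5262 = 171.47 kN-m

171.47


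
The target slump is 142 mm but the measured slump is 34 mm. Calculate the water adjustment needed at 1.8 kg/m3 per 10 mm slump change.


Difference = 142 - 34 = 108 mm
Water adjustment = 108 * 1.8 / 10 = 19.4 kg/m3

19.4


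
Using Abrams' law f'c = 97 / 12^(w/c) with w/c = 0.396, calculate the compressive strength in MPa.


f'c = 97 / 12^0.396
= 97 / 2.675
= 36.26 MPa

36.26


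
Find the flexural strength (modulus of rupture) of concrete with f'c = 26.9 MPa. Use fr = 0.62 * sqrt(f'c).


fr = 0.62 * sqrt(26.9)
= 3.216 MPa

3.216


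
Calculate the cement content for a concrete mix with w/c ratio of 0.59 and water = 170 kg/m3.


Cement = water / (w/c)
= 170 / 0.59
= 288.1 kg/m3

288.1


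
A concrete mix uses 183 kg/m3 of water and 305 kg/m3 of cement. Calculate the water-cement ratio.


w/c = water / cement
w/c = 183 / 305 = 0.6

0.6


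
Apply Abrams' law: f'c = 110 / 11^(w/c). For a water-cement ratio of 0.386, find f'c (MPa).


f'c = 110 / 11^0.386
= 110 / 2.523
= 43.59 MPa

43.59


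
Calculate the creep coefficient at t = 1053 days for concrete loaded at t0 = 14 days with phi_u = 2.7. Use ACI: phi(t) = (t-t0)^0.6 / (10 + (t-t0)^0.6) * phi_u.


dt = 1053 - 14 = 1039
phi = 1039^0.6 / (10 + 1039^0.6) * 2.7
= 2.338

2.338


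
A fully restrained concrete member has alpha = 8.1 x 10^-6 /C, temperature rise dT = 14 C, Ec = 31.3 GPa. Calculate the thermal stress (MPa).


sigma = alpha * dT * Ec
= 8.1e-6 * 14 * 31.3 * 1000
= 3.549 MPa

3.549


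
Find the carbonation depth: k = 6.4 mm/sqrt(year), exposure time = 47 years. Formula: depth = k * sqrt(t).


depth = k * sqrt(t)
= 6.4 * sqrt(47)
= 43.88 mm

43.88


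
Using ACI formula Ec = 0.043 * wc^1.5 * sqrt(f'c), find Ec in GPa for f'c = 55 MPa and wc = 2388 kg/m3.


Ec = 0.043 * 2388^1.5 * sqrt(55) / 1000
= 37.21 GPa

37.21


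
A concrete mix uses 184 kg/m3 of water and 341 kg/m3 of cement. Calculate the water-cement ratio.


w/c = water / cement
w/c = 184 / 341 = 0.54

0.54


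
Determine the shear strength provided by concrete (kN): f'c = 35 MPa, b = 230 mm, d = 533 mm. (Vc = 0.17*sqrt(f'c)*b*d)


Vc = 0.17 * sqrt(35) * 230 * 533 / 1000
= 123.29 kN

123.29


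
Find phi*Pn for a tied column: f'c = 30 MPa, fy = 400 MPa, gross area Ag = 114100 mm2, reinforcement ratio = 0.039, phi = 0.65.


Ast = rho * Ag = 0.039 * 114100 = 4449.9 mm2
phi*Pn = 0.65 * 0.80 * (0.85 * 30 * (114100 - 4449.9) + 400 * 4449.9) / 1000
= 2379.54 kN

2379.54


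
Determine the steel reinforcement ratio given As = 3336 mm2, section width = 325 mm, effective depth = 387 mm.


rho = As / (b * d)
= 3336 / (325 * 387)
= 0.0265

0.0265


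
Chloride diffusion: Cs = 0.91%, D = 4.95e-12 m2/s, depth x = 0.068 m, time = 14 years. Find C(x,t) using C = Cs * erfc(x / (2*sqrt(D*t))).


t_seconds = 14 * 365.25 * 24 * 3600 = 441806400.0 s
arg = 0.068 / (2 * sqrt(4.95e-12 * 441806400.0))
= 0.727
erfc(0.727) = 0.3039
C = 0.91 * 0.3039 = 0.2765%

0.2765


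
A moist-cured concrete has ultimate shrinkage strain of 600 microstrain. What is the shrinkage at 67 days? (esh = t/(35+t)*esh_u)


esh(67) = 67 / (35 + 67) * 600
= 67 / 102 * 600
= 394.1 microstrain

394.1


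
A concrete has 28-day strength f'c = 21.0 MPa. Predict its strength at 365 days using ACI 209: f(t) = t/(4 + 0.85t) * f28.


f(365) = 365 / (4 + 0.85 * 365) * 21.0
= 365 / 314.25 * 21.0
= 24.39 MPa

24.39


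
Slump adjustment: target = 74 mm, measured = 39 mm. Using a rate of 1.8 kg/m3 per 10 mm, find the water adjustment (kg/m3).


Difference = 74 - 39 = 35 mm
Water adjustment = 35 * 1.8 / 10 = 6.3 kg/m3

6.3


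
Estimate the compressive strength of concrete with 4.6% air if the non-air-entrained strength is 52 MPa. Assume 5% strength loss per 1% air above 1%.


Strength loss = (4.6 - 1) * 5 = 18.0%
f'c = 52 * (1 - 18.0/100)
= 42.64 MPa

42.64


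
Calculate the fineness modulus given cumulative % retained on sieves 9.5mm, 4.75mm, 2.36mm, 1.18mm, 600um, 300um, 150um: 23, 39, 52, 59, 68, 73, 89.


FM = sum(cumulative % retained) / 100
= 403 / 100
= 4.03

4.03


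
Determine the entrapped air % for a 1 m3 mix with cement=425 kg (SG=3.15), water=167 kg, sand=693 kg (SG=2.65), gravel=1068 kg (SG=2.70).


Vol cement = 425 / (3.15 * 1000) = 0.134921 m3
Vol water = 167 / 1000 = 0.167 m3
Vol sand = 693 / (2.65 * 1000) = 0.261509 m3
Vol gravel = 1068 / (2.70 * 1000) = 0.395556 m3
Total solid + water volume = 0.958986 m3
Air = (1 - 0.958986) * 100 = 4.1%

4.1


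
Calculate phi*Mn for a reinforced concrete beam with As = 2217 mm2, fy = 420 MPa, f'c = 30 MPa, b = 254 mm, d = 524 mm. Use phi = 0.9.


a = As * fy / (0.85 * f'c * b)
= 2217 * 420 / (0.85 * 30 * 254)
= 143.761 mm
Mn = As * fy * (d - a/2) / 10^6
= 420.9866 kN-m
phi*Mn = 0.9 * 420.9866 = 378.89 kN-m

378.89


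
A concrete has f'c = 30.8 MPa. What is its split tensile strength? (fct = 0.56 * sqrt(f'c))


fct = 0.56 * sqrt(30.8)
= 0.56 * 5.55
= 3.108 MPa

3.108


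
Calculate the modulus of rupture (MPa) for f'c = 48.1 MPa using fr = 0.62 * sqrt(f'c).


fr = 0.62 * sqrt(48.1)
= 4.3 MPa

4.3


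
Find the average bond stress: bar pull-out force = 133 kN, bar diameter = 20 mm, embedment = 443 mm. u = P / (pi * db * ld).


u = P / (pi * db * ld)
= 133 * 1000 / (pi * 20 * 443)
= 4.778 MPa

4.778


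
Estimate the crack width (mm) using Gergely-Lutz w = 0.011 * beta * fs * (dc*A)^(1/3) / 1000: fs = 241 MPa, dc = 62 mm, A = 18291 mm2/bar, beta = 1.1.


w = 0.011 * beta * fs * (dc * A)^(1/3) / 1000
= 0.011 * 1.1 * 241 * (62 * 18291)^(1/3) / 1000
= 0.304 mm

0.304


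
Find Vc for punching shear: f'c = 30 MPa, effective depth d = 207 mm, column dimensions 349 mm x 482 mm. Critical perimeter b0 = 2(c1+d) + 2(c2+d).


b0 = 2*(349 + 207) + 2*(482 + 207) = 2490 mm
Vc = 0.33 * sqrt(30) * 2490 * 207 / 1000
= 931.63 kN

931.63


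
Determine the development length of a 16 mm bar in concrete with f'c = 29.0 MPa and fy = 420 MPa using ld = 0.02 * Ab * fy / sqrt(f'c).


Ab = pi * 16^2 / 4 = 201.062 mm2
ld = 0.02 * 201.062 * 420 / sqrt(29.0)
= 313.6 mm

313.6


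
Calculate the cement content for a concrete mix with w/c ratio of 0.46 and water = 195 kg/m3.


Cement = water / (w/c)
= 195 / 0.46
= 423.9 kg/m3

423.9


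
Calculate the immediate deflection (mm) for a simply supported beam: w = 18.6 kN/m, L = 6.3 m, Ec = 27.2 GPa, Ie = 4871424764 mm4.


Convert: L = 6.3 m = 6300 mm, Ec = 27.2 GPa = 27200 MPa
delta = 5 * 18.6 * 6300^4 / (384 * 27200 * 4871424764)
= 2.88 mm

2.88


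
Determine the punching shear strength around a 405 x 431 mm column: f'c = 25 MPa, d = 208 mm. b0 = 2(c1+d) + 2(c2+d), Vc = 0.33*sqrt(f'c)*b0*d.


b0 = 2*(405 + 208) + 2*(431 + 208) = 2504 mm
Vc = 0.33 * sqrt(25) * 2504 * 208 / 1000
= 859.37 kN

859.37


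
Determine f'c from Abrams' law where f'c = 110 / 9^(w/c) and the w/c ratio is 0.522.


f'c = 110 / 9^0.522
= 110 / 3.149
= 34.94 MPa

34.94


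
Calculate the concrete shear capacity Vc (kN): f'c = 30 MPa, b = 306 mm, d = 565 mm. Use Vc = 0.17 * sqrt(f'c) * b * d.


Vc = 0.17 * sqrt(30) * 306 * 565 / 1000
= 160.98 kN

160.98


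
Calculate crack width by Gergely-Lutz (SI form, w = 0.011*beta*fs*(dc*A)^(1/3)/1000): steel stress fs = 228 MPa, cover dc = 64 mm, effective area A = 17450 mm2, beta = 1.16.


w = 0.011 * beta * fs * (dc * A)^(1/3) / 1000
= 0.011 * 1.16 * 228 * (64 * 17450)^(1/3) / 1000
= 0.302 mm

0.302


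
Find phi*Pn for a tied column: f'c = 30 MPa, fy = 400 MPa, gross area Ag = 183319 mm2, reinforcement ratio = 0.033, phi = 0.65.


Ast = rho * Ag = 0.033 * 183319 = 6049.527 mm2
phi*Pn = 0.65 * 0.80 * (0.85 * 30 * (183319 - 6049.527) + 400 * 6049.527) / 1000
= 3608.89 kN

3608.89


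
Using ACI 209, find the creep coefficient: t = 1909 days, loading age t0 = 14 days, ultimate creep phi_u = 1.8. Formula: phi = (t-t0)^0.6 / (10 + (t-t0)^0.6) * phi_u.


dt = 1909 - 14 = 1895
phi = 1895^0.6 / (10 + 1895^0.6) * 1.8
= 1.625

1.625


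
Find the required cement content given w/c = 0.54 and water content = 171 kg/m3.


Cement = water / (w/c)
= 171 / 0.54
= 316.7 kg/m3

316.7


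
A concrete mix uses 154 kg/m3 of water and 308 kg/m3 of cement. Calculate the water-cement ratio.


w/c = water / cement
w/c = 154 / 308 = 0.5

0.5


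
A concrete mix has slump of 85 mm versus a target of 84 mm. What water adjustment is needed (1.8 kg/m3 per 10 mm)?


Difference = 84 - 85 = -1 mm
Water adjustment = -1 * 1.8 / 10 = -0.2 kg/m3

-0.2


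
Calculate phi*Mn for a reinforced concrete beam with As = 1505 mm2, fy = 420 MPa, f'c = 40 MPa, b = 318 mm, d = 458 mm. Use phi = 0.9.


a = As * fy / (0.85 * f'c * b)
= 1505 * 420 / (0.85 * 40 * 318)
= 58.4628 mm
Mn = As * fy * (d - a/2) / 10^6
= 271.0246 kN-m
phi*Mn = 0.9 * 271.0246 = 243.92 kN-m

243.92


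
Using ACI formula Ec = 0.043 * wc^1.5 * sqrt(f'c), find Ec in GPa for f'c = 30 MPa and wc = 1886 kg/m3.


Ec = 0.043 * 1886^1.5 * sqrt(30) / 1000
= 19.29 GPa

19.29


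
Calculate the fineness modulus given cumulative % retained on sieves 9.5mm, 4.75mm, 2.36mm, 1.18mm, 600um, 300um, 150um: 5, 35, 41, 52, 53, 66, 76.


FM = sum(cumulative % retained) / 100
= 328 / 100
= 3.28

3.28


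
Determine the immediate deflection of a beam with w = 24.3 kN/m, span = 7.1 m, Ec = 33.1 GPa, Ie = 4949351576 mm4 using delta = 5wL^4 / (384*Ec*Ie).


Convert: L = 7.1 m = 7100 mm, Ec = 33.1 GPa = 33100 MPa
delta = 5 * 24.3 * 7100^4 / (384 * 33100 * 4949351576)
= 4.91 mm

4.91


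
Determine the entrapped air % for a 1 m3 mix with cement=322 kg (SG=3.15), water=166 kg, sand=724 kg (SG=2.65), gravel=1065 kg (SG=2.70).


Vol cement = 322 / (3.15 * 1000) = 0.102222 m3
Vol water = 166 / 1000 = 0.166 m3
Vol sand = 724 / (2.65 * 1000) = 0.273208 m3
Vol gravel = 1065 / (2.70 * 1000) = 0.394444 m3
Total solid + water volume = 0.935874 m3
Air = (1 - 0.935874) * 100 = 6.41%

6.41


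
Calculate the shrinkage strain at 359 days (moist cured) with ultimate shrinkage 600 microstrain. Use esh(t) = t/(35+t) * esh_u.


esh(359) = 359 / (35 + 359) * 600
= 359 / 394 * 600
= 546.7 microstrain

546.7


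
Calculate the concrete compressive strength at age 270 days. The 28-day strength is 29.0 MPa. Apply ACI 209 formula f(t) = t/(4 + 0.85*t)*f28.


f(270) = 270 / (4 + 0.85 * 270) * 29.0
= 270 / 233.5 * 29.0
= 33.53 MPa

33.53


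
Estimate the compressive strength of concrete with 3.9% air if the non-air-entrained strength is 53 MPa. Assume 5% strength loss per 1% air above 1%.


Strength loss = (3.9 - 1) * 5 = 14.5%
f'c = 53 * (1 - 14.5/100)
= 45.31 MPa

45.31


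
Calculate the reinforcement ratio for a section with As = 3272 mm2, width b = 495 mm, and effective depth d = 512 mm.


rho = As / (b * d)
= 3272 / (495 * 512)
= 0.0129

0.0129


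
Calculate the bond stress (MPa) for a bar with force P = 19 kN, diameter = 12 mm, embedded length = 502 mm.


u = P / (pi * db * ld)
= 19 * 1000 / (pi * 12 * 502)
= 1.004 MPa

1.004


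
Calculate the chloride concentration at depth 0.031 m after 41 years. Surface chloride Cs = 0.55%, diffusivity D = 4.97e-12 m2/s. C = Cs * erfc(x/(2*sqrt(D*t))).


t_seconds = 41 * 365.25 * 24 * 3600 = 1293861600.0 s
arg = 0.031 / (2 * sqrt(4.97e-12 * 1293861600.0))
= 0.1933
erfc(0.1933) = 0.7846
C = 0.55 * 0.7846 = 0.4315%

0.4315


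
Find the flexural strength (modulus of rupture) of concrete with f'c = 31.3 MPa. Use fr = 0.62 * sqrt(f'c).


fr = 0.62 * sqrt(31.3)
= 3.469 MPa

3.469


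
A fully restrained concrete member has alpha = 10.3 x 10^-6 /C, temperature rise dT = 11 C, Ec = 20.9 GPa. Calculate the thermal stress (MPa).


sigma = alpha * dT * Ec
= 10.3e-6 * 11 * 20.9 * 1000
= 2.368 MPa

2.368


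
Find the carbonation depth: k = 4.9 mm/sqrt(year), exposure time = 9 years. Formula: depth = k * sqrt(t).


depth = k * sqrt(t)
= 4.9 * sqrt(9)
= 14.7 mm

14.7


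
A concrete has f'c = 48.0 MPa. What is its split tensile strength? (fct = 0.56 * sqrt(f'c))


fct = 0.56 * sqrt(48.0)
= 0.56 * 6.928
= 3.88 MPa

3.88


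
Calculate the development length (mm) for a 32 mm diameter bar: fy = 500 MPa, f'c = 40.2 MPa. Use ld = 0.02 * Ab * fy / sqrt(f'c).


Ab = pi * 32^2 / 4 = 804.248 mm2
ld = 0.02 * 804.248 * 500 / sqrt(40.2)
= 1268.5 mm

1268.5


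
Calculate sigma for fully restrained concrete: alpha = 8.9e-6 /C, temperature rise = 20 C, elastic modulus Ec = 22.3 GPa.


sigma = alpha * dT * Ec
= 8.9e-6 * 20 * 22.3 * 1000
= 3.969 MPa

3.969


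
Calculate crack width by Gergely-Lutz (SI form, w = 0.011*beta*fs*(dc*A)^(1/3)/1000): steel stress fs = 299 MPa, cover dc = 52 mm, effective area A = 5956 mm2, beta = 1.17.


w = 0.011 * beta * fs * (dc * A)^(1/3) / 1000
= 0.011 * 1.17 * 299 * (52 * 5956)^(1/3) / 1000
= 0.26 mm

0.26


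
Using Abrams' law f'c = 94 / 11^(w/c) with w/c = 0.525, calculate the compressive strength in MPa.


f'c = 94 / 11^0.525
= 94 / 3.522
= 26.69 MPa

26.69


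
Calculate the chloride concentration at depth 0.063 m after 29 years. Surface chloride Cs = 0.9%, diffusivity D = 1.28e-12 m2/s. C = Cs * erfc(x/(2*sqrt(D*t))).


t_seconds = 29 * 365.25 * 24 * 3600 = 915170400.0 s
arg = 0.063 / (2 * sqrt(1.28e-12 * 915170400.0))
= 0.9204
erfc(0.9204) = 0.1931
C = 0.9 * 0.1931 = 0.1738%

0.1738


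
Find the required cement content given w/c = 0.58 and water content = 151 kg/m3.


Cement = water / (w/c)
= 151 / 0.58
= 260.3 kg/m3

260.3


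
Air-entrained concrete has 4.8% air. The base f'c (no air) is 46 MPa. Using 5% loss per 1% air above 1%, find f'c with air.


Strength loss = (4.8 - 1) * 5 = 19.0%
f'c = 46 * (1 - 19.0/100)
= 37.26 MPa

37.26


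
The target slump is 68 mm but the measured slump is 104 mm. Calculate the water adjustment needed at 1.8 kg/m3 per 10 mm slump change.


Difference = 68 - 104 = -36 mm
Water adjustment = -36 * 1.8 / 10 = -6.5 kg/m3

-6.5


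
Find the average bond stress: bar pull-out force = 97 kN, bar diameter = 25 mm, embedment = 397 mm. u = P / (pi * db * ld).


u = P / (pi * db * ld)
= 97 * 1000 / (pi * 25 * 397)
= 3.111 MPa

3.111


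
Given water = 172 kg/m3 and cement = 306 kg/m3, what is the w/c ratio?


w/c = water / cement
w/c = 172 / 306 = 0.562

0.562


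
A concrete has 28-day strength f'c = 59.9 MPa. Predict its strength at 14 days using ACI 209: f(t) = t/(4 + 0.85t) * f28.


f(14) = 14 / (4 + 0.85 * 14) * 59.9
= 14 / 15.9 * 59.9
= 52.74 MPa

52.74


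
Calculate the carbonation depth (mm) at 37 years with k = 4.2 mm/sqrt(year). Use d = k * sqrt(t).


depth = k * sqrt(t)
= 4.2 * sqrt(37)
= 25.55 mm

25.55


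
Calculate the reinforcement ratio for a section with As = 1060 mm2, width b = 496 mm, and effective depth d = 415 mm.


rho = As / (b * d)
= 1060 / (496 * 415)
= 0.0051

0.0051


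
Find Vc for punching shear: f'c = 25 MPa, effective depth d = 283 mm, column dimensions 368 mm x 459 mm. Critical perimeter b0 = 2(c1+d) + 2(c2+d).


b0 = 2*(368 + 283) + 2*(459 + 283) = 2786 mm
Vc = 0.33 * sqrt(25) * 2786 * 283 / 1000
= 1300.92 kN

1300.92


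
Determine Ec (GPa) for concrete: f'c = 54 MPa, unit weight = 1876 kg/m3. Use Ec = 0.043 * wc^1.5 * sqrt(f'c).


Ec = 0.043 * 1876^1.5 * sqrt(54) / 1000
= 25.68 GPa

25.68


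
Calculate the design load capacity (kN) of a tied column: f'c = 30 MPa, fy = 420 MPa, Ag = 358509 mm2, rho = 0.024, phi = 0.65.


Ast = rho * Ag = 0.024 * 358509 = 8604.216 mm2
phi*Pn = 0.65 * 0.80 * (0.85 * 30 * (358509 - 8604.216) + 420 * 8604.216) / 1000
= 6518.9 kN

6518.9


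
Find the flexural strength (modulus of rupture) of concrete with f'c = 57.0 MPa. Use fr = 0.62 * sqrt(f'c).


fr = 0.62 * sqrt(57.0)
= 4.681 MPa

4.681


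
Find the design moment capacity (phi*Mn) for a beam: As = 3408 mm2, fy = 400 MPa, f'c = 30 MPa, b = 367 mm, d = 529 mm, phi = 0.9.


a = As * fy / (0.85 * f'c * b)
= 3408 * 400 / (0.85 * 30 * 367)
= 145.6644 mm
Mn = As * fy * (d - a/2) / 10^6
= 621.848 kN-m
phi*Mn = 0.9 * 621.848 = 559.66 kN-m

559.66


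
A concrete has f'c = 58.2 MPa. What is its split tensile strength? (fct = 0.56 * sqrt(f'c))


fct = 0.56 * sqrt(58.2)
= 0.56 * 7.629
= 4.272 MPa

4.272


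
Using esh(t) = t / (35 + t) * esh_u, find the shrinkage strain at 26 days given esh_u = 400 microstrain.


esh(26) = 26 / (35 + 26) * 400
= 26 / 61 * 400
= 170.5 microstrain

170.5


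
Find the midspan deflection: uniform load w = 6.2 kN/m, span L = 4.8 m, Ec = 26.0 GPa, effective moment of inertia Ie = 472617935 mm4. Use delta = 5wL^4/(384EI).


Convert: L = 4.8 m = 4800 mm, Ec = 26.0 GPa = 26000 MPa
delta = 5 * 6.2 * 4800^4 / (384 * 26000 * 472617935)
= 3.49 mm

3.49


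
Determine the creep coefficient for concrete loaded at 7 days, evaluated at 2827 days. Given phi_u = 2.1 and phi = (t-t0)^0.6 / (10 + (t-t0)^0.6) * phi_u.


dt = 2827 - 7 = 2820
phi = 2820^0.6 / (10 + 2820^0.6) * 2.1
= 1.935

1.935


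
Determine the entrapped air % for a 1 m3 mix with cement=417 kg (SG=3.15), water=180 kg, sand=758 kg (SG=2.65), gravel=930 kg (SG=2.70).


Vol cement = 417 / (3.15 * 1000) = 0.132381 m3
Vol water = 180 / 1000 = 0.18 m3
Vol sand = 758 / (2.65 * 1000) = 0.286038 m3
Vol gravel = 930 / (2.70 * 1000) = 0.344444 m3
Total solid + water volume = 0.942863 m3
Air = (1 - 0.942863) * 100 = 5.71%

5.71


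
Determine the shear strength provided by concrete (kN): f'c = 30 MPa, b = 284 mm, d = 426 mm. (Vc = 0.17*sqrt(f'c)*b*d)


Vc = 0.17 * sqrt(30) * 284 * 426 / 1000
= 112.65 kN

112.65


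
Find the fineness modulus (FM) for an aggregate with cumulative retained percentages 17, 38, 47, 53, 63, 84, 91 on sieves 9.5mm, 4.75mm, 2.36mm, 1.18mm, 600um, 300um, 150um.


FM = sum(cumulative % retained) / 100
= 393 / 100
= 3.93

3.93


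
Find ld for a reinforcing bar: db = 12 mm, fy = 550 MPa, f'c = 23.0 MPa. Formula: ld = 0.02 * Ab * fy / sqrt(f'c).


Ab = pi * 12^2 / 4 = 113.097 mm2
ld = 0.02 * 113.097 * 550 / sqrt(23.0)
= 259.4 mm

259.4


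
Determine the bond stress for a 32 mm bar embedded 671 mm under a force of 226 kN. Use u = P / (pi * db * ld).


u = P / (pi * db * ld)
= 226 * 1000 / (pi * 32 * 671)
= 3.35 MPa

3.35


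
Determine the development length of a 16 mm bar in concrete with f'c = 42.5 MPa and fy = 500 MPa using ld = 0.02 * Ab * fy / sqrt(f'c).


Ab = pi * 16^2 / 4 = 201.062 mm2
ld = 0.02 * 201.062 * 500 / sqrt(42.5)
= 308.4 mm

308.4


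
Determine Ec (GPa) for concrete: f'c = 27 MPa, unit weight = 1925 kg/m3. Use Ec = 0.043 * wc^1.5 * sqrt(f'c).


Ec = 0.043 * 1925^1.5 * sqrt(27) / 1000
= 18.87 GPa

18.87


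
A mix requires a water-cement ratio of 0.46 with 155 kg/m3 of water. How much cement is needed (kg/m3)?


Cement = water / (w/c)
= 155 / 0.46
= 337.0 kg/m3

337.0


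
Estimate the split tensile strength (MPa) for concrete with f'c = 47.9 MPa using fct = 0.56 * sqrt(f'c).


fct = 0.56 * sqrt(47.9)
= 0.56 * 6.921
= 3.876 MPa

3.876


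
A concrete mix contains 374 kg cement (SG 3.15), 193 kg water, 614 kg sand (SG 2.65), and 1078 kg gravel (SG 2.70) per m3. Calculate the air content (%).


Vol cement = 374 / (3.15 * 1000) = 0.11873 m3
Vol water = 193 / 1000 = 0.193 m3
Vol sand = 614 / (2.65 * 1000) = 0.231698 m3
Vol gravel = 1078 / (2.70 * 1000) = 0.399259 m3
Total solid + water volume = 0.942688 m3
Air = (1 - 0.942688) * 100 = 5.73%

5.73


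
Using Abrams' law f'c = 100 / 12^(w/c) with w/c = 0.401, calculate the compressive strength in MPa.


f'c = 100 / 12^0.401
= 100 / 2.709
= 36.92 MPa

36.92


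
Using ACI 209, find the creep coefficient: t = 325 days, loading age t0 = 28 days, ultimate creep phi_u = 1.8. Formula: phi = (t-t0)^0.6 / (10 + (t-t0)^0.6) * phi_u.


dt = 325 - 28 = 297
phi = 297^0.6 / (10 + 297^0.6) * 1.8
= 1.355

1.355


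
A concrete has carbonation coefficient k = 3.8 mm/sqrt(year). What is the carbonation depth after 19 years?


depth = k * sqrt(t)
= 3.8 * sqrt(19)
= 16.56 mm

16.56


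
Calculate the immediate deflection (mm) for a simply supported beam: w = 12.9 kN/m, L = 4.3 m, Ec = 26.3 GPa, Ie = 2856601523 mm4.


Convert: L = 4.3 m = 4300 mm, Ec = 26.3 GPa = 26300 MPa
delta = 5 * 12.9 * 4300^4 / (384 * 26300 * 2856601523)
= 0.76 mm

0.76


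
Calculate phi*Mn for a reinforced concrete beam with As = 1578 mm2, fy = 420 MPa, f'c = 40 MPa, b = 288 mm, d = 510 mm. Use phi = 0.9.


a = As * fy / (0.85 * f'c * b)
= 1578 * 420 / (0.85 * 40 * 288)
= 67.6838 mm
Mn = As * fy * (d - a/2) / 10^6
= 315.5785 kN-m
phi*Mn = 0.9 * 315.5785 = 284.02 kN-m

284.02


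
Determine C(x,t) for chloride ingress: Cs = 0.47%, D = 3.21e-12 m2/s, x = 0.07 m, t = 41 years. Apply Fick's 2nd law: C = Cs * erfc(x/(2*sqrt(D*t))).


t_seconds = 41 * 365.25 * 24 * 3600 = 1293861600.0 s
arg = 0.07 / (2 * sqrt(3.21e-12 * 1293861600.0))
= 0.5431
erfc(0.5431) = 0.4425
C = 0.47 * 0.4425 = 0.208%

0.208


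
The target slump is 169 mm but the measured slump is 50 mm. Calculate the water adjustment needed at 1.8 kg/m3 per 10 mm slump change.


Difference = 169 - 50 = 119 mm
Water adjustment = 119 * 1.8 / 10 = 21.4 kg/m3

21.4


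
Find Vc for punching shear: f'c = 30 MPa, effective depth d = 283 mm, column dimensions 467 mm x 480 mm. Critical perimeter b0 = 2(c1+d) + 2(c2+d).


b0 = 2*(467 + 283) + 2*(480 + 283) = 3026 mm
Vc = 0.33 * sqrt(30) * 3026 * 283 / 1000
= 1547.85 kN

1547.85


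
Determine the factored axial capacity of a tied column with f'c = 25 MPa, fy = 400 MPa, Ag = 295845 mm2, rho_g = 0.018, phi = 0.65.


Ast = rho * Ag = 0.018 * 295845 = 5325.21 mm2
phi*Pn = 0.65 * 0.80 * (0.85 * 25 * (295845 - 5325.21) + 400 * 5325.21) / 1000
= 4317.89 kN

4317.89


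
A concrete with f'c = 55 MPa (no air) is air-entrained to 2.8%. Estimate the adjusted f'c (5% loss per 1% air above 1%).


Strength loss = (2.8 - 1) * 5 = 9.0%
f'c = 55 * (1 - 9.0/100)
= 50.05 MPa

50.05


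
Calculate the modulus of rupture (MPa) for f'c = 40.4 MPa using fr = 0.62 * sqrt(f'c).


fr = 0.62 * sqrt(40.4)
= 3.941 MPa

3.941


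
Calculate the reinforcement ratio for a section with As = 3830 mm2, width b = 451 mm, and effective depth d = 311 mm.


rho = As / (b * d)
= 3830 / (451 * 311)
= 0.0273

0.0273


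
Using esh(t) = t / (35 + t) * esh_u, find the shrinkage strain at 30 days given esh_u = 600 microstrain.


esh(30) = 30 / (35 + 30) * 600
= 30 / 65 * 600
= 276.9 microstrain

276.9


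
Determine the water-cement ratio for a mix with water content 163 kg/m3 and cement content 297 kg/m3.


w/c = water / cement
w/c = 163 / 297 = 0.549

0.549


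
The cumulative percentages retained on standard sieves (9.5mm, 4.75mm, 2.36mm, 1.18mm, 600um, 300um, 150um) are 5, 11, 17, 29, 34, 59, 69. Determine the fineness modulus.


FM = sum(cumulative % retained) / 100
= 224 / 100
= 2.24

2.24


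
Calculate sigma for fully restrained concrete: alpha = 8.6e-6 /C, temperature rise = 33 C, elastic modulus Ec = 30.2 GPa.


sigma = alpha * dT * Ec
= 8.6e-6 * 33 * 30.2 * 1000
= 8.571 MPa

8.571


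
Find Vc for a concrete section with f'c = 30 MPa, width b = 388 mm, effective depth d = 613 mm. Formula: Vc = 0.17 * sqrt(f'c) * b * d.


Vc = 0.17 * sqrt(30) * 388 * 613 / 1000
= 221.46 kN

221.46


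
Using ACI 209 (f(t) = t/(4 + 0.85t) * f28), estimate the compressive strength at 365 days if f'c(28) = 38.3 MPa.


f(365) = 365 / (4 + 0.85 * 365) * 38.3
= 365 / 314.25 * 38.3
= 44.49 MPa

44.49


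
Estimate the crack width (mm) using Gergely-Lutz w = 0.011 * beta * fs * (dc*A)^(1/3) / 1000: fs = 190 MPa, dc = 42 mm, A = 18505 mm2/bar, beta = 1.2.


w = 0.011 * beta * fs * (dc * A)^(1/3) / 1000
= 0.011 * 1.2 * 190 * (42 * 18505)^(1/3) / 1000
= 0.231 mm

0.231


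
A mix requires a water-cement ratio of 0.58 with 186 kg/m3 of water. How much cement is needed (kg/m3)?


Cement = water / (w/c)
= 186 / 0.58
= 320.7 kg/m3

320.7


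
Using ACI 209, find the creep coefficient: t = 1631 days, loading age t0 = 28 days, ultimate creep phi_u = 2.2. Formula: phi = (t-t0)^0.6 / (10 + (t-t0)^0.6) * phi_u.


dt = 1631 - 28 = 1603
phi = 1603^0.6 / (10 + 1603^0.6) * 2.2
= 1.965

1.965


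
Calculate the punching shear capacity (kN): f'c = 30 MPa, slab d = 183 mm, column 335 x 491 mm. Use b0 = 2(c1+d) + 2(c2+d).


b0 = 2*(335 + 183) + 2*(491 + 183) = 2384 mm
Vc = 0.33 * sqrt(30) * 2384 * 183 / 1000
= 788.55 kN

788.55


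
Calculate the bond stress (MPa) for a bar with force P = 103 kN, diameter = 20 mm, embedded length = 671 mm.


u = P / (pi * db * ld)
= 103 * 1000 / (pi * 20 * 671)
= 2.443 MPa

2.443


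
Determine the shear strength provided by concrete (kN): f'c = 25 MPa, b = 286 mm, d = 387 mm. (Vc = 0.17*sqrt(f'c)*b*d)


Vc = 0.17 * sqrt(25) * 286 * 387 / 1000
= 94.08 kN

94.08


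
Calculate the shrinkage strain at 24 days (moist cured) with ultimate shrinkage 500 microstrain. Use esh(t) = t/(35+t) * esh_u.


esh(24) = 24 / (35 + 24) * 500
= 24 / 59 * 500
= 203.4 microstrain

203.4


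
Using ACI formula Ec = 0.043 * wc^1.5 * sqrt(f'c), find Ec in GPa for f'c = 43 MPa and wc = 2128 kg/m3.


Ec = 0.043 * 2128^1.5 * sqrt(43) / 1000
= 27.68 GPa

27.68


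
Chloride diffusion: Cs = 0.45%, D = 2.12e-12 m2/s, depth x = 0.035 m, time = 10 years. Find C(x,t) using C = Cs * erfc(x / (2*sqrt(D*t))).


t_seconds = 10 * 365.25 * 24 * 3600 = 315576000.0 s
arg = 0.035 / (2 * sqrt(2.12e-12 * 315576000.0))
= 0.6766
erfc(0.6766) = 0.3387
C = 0.45 * 0.3387 = 0.1524%

0.1524


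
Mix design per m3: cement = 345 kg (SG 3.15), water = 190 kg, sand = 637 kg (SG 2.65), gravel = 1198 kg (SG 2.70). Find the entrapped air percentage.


Vol cement = 345 / (3.15 * 1000) = 0.109524 m3
Vol water = 190 / 1000 = 0.19 m3
Vol sand = 637 / (2.65 * 1000) = 0.240377 m3
Vol gravel = 1198 / (2.70 * 1000) = 0.443704 m3
Total solid + water volume = 0.983605 m3
Air = (1 - 0.983605) * 100 = 1.64%

1.64


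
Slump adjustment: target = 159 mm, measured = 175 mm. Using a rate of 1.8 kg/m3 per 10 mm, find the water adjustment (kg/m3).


Difference = 159 - 175 = -16 mm
Water adjustment = -16 * 1.8 / 10 = -2.9 kg/m3

-2.9


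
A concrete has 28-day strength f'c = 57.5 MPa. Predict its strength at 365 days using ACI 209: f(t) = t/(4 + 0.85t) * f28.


f(365) = 365 / (4 + 0.85 * 365) * 57.5
= 365 / 314.25 * 57.5
= 66.79 MPa

66.79


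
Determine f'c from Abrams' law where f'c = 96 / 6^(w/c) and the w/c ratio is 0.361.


f'c = 96 / 6^0.361
= 96 / 1.909
= 50.28 MPa

50.28


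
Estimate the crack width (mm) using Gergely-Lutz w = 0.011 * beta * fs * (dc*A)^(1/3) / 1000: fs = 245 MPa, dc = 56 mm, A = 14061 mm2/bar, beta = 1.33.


w = 0.011 * beta * fs * (dc * A)^(1/3) / 1000
= 0.011 * 1.33 * 245 * (56 * 14061)^(1/3) / 1000
= 0.331 mm

0.331


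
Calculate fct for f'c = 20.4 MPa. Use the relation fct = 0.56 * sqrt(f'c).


fct = 0.56 * sqrt(20.4)
= 0.56 * 4.517
= 2.529 MPa

2.529


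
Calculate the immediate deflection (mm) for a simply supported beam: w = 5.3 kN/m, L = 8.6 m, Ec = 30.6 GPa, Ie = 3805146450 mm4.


Convert: L = 8.6 m = 8600 mm, Ec = 30.6 GPa = 30600 MPa
delta = 5 * 5.3 * 8600^4 / (384 * 30600 * 3805146450)
= 3.24 mm

3.24


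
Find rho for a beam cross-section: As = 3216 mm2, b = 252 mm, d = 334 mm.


rho = As / (b * d)
= 3216 / (252 * 334)
= 0.0382

0.0382


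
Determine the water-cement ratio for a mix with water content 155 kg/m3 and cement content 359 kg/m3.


w/c = water / cement
w/c = 155 / 359 = 0.432

0.432


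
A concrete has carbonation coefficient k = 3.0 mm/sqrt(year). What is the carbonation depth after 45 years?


depth = k * sqrt(t)
= 3.0 * sqrt(45)
= 20.12 mm

20.12


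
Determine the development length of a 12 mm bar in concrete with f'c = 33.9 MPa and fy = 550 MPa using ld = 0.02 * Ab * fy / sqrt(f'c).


Ab = pi * 12^2 / 4 = 113.097 mm2
ld = 0.02 * 113.097 * 550 / sqrt(33.9)
= 213.7 mm

213.7


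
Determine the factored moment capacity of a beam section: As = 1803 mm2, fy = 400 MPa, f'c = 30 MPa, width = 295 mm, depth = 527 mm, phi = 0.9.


a = As * fy / (0.85 * f'c * b)
= 1803 * 400 / (0.85 * 30 * 295)
= 95.8724 mm
Mn = As * fy * (d - a/2) / 10^6
= 345.5008 kN-m
phi*Mn = 0.9 * 345.5008 = 310.95 kN-m

310.95


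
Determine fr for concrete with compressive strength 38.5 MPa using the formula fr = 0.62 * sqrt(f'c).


fr = 0.62 * sqrt(38.5)
= 3.847 MPa

3.847


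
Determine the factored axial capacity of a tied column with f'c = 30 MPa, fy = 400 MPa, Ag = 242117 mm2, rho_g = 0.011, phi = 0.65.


Ast = rho * Ag = 0.011 * 242117 = 2663.287 mm2
phi*Pn = 0.65 * 0.80 * (0.85 * 30 * (242117 - 2663.287) + 400 * 2663.287) / 1000
= 3729.12 kN

3729.12


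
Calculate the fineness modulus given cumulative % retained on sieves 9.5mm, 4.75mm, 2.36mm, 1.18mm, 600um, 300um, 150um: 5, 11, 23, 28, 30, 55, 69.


FM = sum(cumulative % retained) / 100
= 221 / 100
= 2.21

2.21


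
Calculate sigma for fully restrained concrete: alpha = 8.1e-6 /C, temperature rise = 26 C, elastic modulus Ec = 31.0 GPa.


sigma = alpha * dT * Ec
= 8.1e-6 * 26 * 31.0 * 1000
= 6.529 MPa

6.529


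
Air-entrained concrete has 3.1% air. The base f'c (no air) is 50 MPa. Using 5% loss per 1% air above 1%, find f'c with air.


Strength loss = (3.1 - 1) * 5 = 10.5%
f'c = 50 * (1 - 10.5/100)
= 44.75 MPa

44.75


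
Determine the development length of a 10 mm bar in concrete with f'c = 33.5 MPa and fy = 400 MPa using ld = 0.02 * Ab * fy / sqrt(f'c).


Ab = pi * 10^2 / 4 = 78.54 mm2
ld = 0.02 * 78.54 * 400 / sqrt(33.5)
= 108.6 mm

108.6


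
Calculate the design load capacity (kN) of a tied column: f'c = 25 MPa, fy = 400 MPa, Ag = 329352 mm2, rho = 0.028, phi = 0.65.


Ast = rho * Ag = 0.028 * 329352 = 9221.856 mm2
phi*Pn = 0.65 * 0.80 * (0.85 * 25 * (329352 - 9221.856) + 400 * 9221.856) / 1000
= 5455.58 kN

5455.58


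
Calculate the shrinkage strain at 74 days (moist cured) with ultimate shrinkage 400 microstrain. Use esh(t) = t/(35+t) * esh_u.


esh(74) = 74 / (35 + 74) * 400
= 74 / 109 * 400
= 271.6 microstrain

271.6


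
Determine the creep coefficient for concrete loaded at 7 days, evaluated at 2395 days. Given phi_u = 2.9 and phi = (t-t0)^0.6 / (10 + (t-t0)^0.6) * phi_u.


dt = 2395 - 7 = 2388
phi = 2388^0.6 / (10 + 2388^0.6) * 2.9
= 2.651

2.651


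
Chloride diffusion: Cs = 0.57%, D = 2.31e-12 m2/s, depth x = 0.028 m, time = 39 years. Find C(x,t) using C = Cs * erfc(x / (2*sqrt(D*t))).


t_seconds = 39 * 365.25 * 24 * 3600 = 1230746400.0 s
arg = 0.028 / (2 * sqrt(2.31e-12 * 1230746400.0))
= 0.2626
erfc(0.2626) = 0.7104
C = 0.57 * 0.7104 = 0.4049%

0.4049


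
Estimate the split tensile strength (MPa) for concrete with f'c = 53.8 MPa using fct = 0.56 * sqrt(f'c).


fct = 0.56 * sqrt(53.8)
= 0.56 * 7.335
= 4.108 MPa

4.108


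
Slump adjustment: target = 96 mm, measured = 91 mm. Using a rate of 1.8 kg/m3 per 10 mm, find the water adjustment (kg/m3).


Difference = 96 - 91 = 5 mm
Water adjustment = 5 * 1.8 / 10 = 0.9 kg/m3

0.9


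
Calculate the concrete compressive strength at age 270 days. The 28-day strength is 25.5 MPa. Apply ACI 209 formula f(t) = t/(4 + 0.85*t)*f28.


f(270) = 270 / (4 + 0.85 * 270) * 25.5
= 270 / 233.5 * 25.5
= 29.49 MPa

29.49


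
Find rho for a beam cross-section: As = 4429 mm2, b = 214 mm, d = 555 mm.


rho = As / (b * d)
= 4429 / (214 * 555)
= 0.0373

0.0373


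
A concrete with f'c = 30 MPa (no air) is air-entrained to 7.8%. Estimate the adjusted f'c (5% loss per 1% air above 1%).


Strength loss = (7.8 - 1) * 5 = 34.0%
f'c = 30 * (1 - 34.0/100)
= 19.8 MPa

19.8


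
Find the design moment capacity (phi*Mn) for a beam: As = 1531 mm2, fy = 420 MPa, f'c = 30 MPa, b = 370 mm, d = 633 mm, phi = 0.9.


a = As * fy / (0.85 * f'c * b)
= 1531 * 420 / (0.85 * 30 * 370)
= 68.1526 mm
Mn = As * fy * (d - a/2) / 10^6
= 385.1199 kN-m
phi*Mn = 0.9 * 385.1199 = 346.61 kN-m

346.61


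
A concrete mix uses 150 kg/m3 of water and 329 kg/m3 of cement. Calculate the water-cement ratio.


w/c = water / cement
w/c = 150 / 329 = 0.456

0.456


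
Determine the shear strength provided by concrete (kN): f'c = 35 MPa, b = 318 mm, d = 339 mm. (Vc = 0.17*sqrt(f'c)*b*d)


Vc = 0.17 * sqrt(35) * 318 * 339 / 1000
= 108.42 kN

108.42


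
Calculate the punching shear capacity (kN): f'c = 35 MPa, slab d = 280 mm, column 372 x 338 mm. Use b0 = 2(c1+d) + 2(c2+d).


b0 = 2*(372 + 280) + 2*(338 + 280) = 2540 mm
Vc = 0.33 * sqrt(35) * 2540 * 280 / 1000
= 1388.48 kN

1388.48


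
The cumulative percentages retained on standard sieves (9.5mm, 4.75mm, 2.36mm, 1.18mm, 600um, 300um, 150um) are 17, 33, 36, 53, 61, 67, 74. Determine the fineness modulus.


FM = sum(cumulative % retained) / 100
= 341 / 100
= 3.41

3.41


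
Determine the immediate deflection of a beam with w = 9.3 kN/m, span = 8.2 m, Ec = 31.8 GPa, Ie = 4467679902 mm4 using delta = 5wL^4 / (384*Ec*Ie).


Convert: L = 8.2 m = 8200 mm, Ec = 31.8 GPa = 31800 MPa
delta = 5 * 9.3 * 8200^4 / (384 * 31800 * 4467679902)
= 3.85 mm

3.85


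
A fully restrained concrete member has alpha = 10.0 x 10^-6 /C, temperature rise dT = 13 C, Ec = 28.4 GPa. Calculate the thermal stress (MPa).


sigma = alpha * dT * Ec
= 10.0e-6 * 13 * 28.4 * 1000
= 3.692 MPa

3.692


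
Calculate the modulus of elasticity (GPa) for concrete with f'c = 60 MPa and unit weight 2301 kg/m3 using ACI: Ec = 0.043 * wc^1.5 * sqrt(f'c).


Ec = 0.043 * 2301^1.5 * sqrt(60) / 1000
= 36.76 GPa

36.76


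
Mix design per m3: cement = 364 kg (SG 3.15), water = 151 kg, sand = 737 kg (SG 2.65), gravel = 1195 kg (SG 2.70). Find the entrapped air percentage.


Vol cement = 364 / (3.15 * 1000) = 0.115556 m3
Vol water = 151 / 1000 = 0.151 m3
Vol sand = 737 / (2.65 * 1000) = 0.278113 m3
Vol gravel = 1195 / (2.70 * 1000) = 0.442593 m3
Total solid + water volume = 0.987261 m3
Air = (1 - 0.987261) * 100 = 1.27%

1.27


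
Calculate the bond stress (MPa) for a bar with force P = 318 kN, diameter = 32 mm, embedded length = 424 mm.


u = P / (pi * db * ld)
= 318 * 1000 / (pi * 32 * 424)
= 7.46 MPa

7.46
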